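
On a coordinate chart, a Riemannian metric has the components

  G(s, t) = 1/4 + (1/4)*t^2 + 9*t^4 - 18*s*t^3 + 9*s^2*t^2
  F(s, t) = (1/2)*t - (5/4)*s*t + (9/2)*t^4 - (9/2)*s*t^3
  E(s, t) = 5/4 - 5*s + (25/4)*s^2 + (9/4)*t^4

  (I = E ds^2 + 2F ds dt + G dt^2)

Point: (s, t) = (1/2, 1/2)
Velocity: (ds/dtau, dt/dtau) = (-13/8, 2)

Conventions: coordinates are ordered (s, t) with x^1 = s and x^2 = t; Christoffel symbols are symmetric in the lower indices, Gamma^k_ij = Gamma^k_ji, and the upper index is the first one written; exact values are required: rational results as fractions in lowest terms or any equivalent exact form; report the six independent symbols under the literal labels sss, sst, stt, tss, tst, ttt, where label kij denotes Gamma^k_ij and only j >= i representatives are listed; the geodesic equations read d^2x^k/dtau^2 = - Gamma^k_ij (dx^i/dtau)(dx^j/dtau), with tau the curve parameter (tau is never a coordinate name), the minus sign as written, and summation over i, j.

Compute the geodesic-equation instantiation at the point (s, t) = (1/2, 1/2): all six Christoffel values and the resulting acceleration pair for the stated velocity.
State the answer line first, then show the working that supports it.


Answer: Gamma_sss = 88/141, Gamma_sst = 60/47, Gamma_stt = 148/141, Gamma_tss = -772/141, Gamma_tst = 12/47, Gamma_ttt = 86/141; accelerations (d^2s/dtau^2, d^2t/dtau^2) = (2765/1128, 30857/2256)

E = 29/64, F = -1/16, G = 5/16 at the point
E_s = 5/4, E_t = 9/8, F_s = -19/16, F_t = 7/16, G_s = 0, G_t = 1/4
EG - F^2 = 141/1024;  g^inv = (1024/141) * [[5/16, 1/16], [1/16, 29/64]]
first-kind symbols [ij,l] = (1/2)(d_i g_jl + d_j g_il - d_l g_ij): [ss,s] = E_s/2 = 5/8, [ss,t] = F_s - E_t/2 = -7/4, [st,s] = E_t/2 = 9/16, [st,t] = G_s/2 = 0, [tt,s] = F_t - G_s/2 = 7/16, [tt,t] = G_t/2 = 1/8
Gamma^s_ij = (G*[ij,s] - F*[ij,t])/(EG - F^2), Gamma^t_ij = (E*[ij,t] - F*[ij,s])/(EG - F^2)
Gamma_sss = 88/141, Gamma_sst = 60/47, Gamma_stt = 148/141, Gamma_tss = -772/141, Gamma_tst = 12/47, Gamma_ttt = 86/141
d^2s/dtau^2 = -(Gamma_sss*(-13/8)^2 + 2*Gamma_sst*(-13/8)*(2) + Gamma_stt*(2)^2) = 2765/1128
d^2t/dtau^2 = -(Gamma_tss*(-13/8)^2 + 2*Gamma_tst*(-13/8)*(2) + Gamma_ttt*(2)^2) = 30857/2256


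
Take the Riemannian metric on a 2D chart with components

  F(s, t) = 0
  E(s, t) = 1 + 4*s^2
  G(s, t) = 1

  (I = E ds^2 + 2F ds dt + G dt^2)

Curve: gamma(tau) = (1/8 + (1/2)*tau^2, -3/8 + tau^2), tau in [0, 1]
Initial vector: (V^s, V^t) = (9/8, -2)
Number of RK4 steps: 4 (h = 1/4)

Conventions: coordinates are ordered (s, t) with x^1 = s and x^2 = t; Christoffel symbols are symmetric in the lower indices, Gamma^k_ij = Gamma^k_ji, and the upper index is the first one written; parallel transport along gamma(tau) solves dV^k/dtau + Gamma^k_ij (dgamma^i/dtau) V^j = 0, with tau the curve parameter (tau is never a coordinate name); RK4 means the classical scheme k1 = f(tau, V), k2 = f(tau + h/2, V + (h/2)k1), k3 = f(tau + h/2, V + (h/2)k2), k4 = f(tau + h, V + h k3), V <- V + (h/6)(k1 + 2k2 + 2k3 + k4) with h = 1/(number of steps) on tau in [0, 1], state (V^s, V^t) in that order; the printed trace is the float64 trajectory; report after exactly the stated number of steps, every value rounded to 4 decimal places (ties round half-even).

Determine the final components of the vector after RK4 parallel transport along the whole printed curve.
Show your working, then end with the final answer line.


gamma'(tau) = (tau, 2*tau); f(tau, V)^k = -Gamma^k_ij(gamma(tau)) gamma'^i(tau) V^j; h = 1/4; intermediate values shown to 6 dp
curve data and Christoffel symbols at the stage parameters:
  tau = 0.000000: gamma = (0.125000, -0.375000), gamma' = (0.000000, 0.000000); Gamma_sss = 0.470588, Gamma_sst = 0.000000, Gamma_stt = 0.000000, Gamma_tss = 0.000000, Gamma_tst = 0.000000, Gamma_ttt = 0.000000
  tau = 0.125000: gamma = (0.132812, -0.359375), gamma' = (0.125000, 0.250000); Gamma_sss = 0.496237, Gamma_sst = 0.000000, Gamma_stt = 0.000000, Gamma_tss = 0.000000, Gamma_tst = 0.000000, Gamma_ttt = 0.000000
  tau = 0.250000: gamma = (0.156250, -0.312500), gamma' = (0.250000, 0.500000); Gamma_sss = 0.569395, Gamma_sst = 0.000000, Gamma_stt = 0.000000, Gamma_tss = 0.000000, Gamma_tst = 0.000000, Gamma_ttt = 0.000000
  tau = 0.375000: gamma = (0.195312, -0.234375), gamma' = (0.375000, 0.750000); Gamma_sss = 0.677822, Gamma_sst = 0.000000, Gamma_stt = 0.000000, Gamma_tss = 0.000000, Gamma_tst = 0.000000, Gamma_ttt = 0.000000
  tau = 0.500000: gamma = (0.250000, -0.125000), gamma' = (0.500000, 1.000000); Gamma_sss = 0.800000, Gamma_sst = 0.000000, Gamma_stt = 0.000000, Gamma_tss = 0.000000, Gamma_tst = 0.000000, Gamma_ttt = 0.000000
  tau = 0.625000: gamma = (0.320312, 0.015625), gamma' = (0.625000, 1.250000); Gamma_sss = 0.908430, Gamma_sst = 0.000000, Gamma_stt = 0.000000, Gamma_tss = 0.000000, Gamma_tst = 0.000000, Gamma_ttt = 0.000000
  tau = 0.750000: gamma = (0.406250, 0.187500), gamma' = (0.750000, 1.500000); Gamma_sss = 0.978824, Gamma_sst = 0.000000, Gamma_stt = 0.000000, Gamma_tss = 0.000000, Gamma_tst = 0.000000, Gamma_ttt = 0.000000
  tau = 0.875000: gamma = (0.507812, 0.390625), gamma' = (0.875000, 1.750000); Gamma_sss = 0.999880, Gamma_sst = 0.000000, Gamma_stt = 0.000000, Gamma_tss = 0.000000, Gamma_tst = 0.000000, Gamma_ttt = 0.000000
  tau = 1.000000: gamma = (0.625000, 0.625000), gamma' = (1.000000, 2.000000); Gamma_sss = 0.975610, Gamma_sst = 0.000000, Gamma_stt = 0.000000, Gamma_tss = 0.000000, Gamma_tst = 0.000000, Gamma_ttt = 0.000000
step 0: V^s = 1.1250, V^t = -2.0000
step 1: k1 = (0.000000, 0.000000), k2 = (-0.069783, 0.000000), k3 = (-0.069242, 0.000000), k4 = (-0.157678, 0.000000); V <- V + (h/6)(k1 + 2k2 + 2k3 + k4): V^s = 1.1068, V^t = -2.0000
step 2: k1 = (-0.157558, 0.000000), k2 = (-0.276335, 0.000000), k3 = (-0.272562, 0.000000), k4 = (-0.415482, 0.000000); V <- V + (h/6)(k1 + 2k2 + 2k3 + k4): V^s = 1.0372, V^t = -2.0000
step 3: k1 = (-0.414891, 0.000000), k2 = (-0.559460, 0.000000), k3 = (-0.549199, 0.000000), k4 = (-0.660652, 0.000000); V <- V + (h/6)(k1 + 2k2 + 2k3 + k4): V^s = 0.9000, V^t = -2.0000
step 4: k1 = (-0.660724, 0.000000), k2 = (-0.715168, 0.000000), k3 = (-0.709214, 0.000000), k4 = (-0.705093, 0.000000); V <- V + (h/6)(k1 + 2k2 + 2k3 + k4): V^s = 0.7244, V^t = -2.0000

Answer: V^s = 0.7244, V^t = -2.0000


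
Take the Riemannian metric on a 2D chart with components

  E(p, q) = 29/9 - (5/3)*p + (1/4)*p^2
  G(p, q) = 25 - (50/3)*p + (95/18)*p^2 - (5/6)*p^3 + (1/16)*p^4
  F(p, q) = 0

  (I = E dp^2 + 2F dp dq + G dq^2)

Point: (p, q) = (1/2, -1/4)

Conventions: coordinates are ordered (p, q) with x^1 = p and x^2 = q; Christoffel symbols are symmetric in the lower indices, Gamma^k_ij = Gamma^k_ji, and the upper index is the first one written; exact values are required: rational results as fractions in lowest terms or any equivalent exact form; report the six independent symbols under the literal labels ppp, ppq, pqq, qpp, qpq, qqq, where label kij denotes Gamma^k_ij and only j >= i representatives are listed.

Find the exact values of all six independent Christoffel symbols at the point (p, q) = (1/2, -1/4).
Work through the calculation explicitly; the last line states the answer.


E = 353/144, F = 0, G = 41209/2304 at the point
E_p = -17/12, E_q = 0, F_p = 0, F_q = 0, G_p = -3451/288, G_q = 0
EG - F^2 = 14546777/331776;  g^inv = (331776/14546777) * [[41209/2304, 0], [0, 353/144]]
first-kind symbols [ij,l] = (1/2)(d_i g_jl + d_j g_il - d_l g_ij): [pp,p] = E_p/2 = -17/24, [pp,q] = F_p - E_q/2 = 0, [pq,p] = E_q/2 = 0, [pq,q] = G_p/2 = -3451/576, [qq,p] = F_q - G_p/2 = 3451/576, [qq,q] = G_q/2 = 0
Gamma^p_ij = (G*[ij,p] - F*[ij,q])/(EG - F^2), Gamma^q_ij = (E*[ij,q] - F*[ij,p])/(EG - F^2)

Answer: Gamma_ppp = -102/353, Gamma_ppq = 0, Gamma_pqq = 3451/1412, Gamma_qpp = 0, Gamma_qpq = -68/203, Gamma_qqq = 0


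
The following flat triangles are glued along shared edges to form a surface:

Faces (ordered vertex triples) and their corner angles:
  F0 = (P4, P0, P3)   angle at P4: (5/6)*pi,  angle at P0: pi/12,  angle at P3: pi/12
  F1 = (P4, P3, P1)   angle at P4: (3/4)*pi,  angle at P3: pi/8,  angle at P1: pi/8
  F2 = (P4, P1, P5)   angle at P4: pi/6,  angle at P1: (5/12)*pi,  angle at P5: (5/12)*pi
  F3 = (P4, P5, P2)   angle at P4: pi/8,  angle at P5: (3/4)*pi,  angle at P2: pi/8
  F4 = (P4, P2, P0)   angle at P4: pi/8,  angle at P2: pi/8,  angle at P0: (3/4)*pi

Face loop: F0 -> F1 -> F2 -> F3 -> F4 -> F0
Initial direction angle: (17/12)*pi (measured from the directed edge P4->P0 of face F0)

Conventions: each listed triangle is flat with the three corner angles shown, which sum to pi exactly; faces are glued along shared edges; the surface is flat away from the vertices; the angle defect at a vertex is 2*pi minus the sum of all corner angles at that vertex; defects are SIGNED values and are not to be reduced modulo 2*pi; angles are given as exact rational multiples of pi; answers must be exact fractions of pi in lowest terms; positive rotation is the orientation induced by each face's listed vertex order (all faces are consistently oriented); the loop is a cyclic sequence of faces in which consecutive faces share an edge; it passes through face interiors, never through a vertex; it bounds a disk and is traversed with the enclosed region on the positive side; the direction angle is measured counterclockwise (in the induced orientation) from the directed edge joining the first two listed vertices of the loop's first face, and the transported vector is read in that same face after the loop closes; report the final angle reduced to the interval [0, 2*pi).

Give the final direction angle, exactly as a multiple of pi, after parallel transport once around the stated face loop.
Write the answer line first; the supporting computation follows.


Answer: final direction angle = (17/12)*pi

enclosed vertex P4: corner angles sum to 2*pi, defect = 2*pi - 2*pi = 0
summing the enclosed defects onto the initial angle, mod 2*pi in the induced orientation:
final angle = (17/12)*pi + 0 = (17/12)*pi (mod 2*pi)


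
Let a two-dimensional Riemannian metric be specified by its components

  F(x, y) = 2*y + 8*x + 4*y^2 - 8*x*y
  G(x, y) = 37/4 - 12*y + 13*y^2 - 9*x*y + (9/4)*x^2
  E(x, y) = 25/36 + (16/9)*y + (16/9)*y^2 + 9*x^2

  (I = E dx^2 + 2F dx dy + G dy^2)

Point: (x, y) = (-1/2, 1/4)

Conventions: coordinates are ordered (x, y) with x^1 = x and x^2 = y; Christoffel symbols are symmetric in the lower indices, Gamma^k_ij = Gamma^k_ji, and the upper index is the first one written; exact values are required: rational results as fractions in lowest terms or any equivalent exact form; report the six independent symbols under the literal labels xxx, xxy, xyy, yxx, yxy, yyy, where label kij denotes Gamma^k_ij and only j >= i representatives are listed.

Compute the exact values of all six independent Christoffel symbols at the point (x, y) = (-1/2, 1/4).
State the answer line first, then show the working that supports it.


Answer: Gamma_xxx = -462/409, Gamma_xxy = 317/1227, Gamma_xyy = 1417/409, Gamma_yxx = 298/1227, Gamma_yxy = -78/409, Gamma_yyy = 341/409

E = 7/2, F = -9/4, G = 35/4 at the point
E_x = -9, E_y = 8/3, F_x = 6, F_y = 8, G_x = -9/2, G_y = -1
EG - F^2 = 409/16;  g^inv = (16/409) * [[35/4, 9/4], [9/4, 7/2]]
first-kind symbols [ij,l] = (1/2)(d_i g_jl + d_j g_il - d_l g_ij): [xx,x] = E_x/2 = -9/2, [xx,y] = F_x - E_y/2 = 14/3, [xy,x] = E_y/2 = 4/3, [xy,y] = G_x/2 = -9/4, [yy,x] = F_y - G_x/2 = 41/4, [yy,y] = G_y/2 = -1/2
Gamma^x_ij = (G*[ij,x] - F*[ij,y])/(EG - F^2), Gamma^y_ij = (E*[ij,y] - F*[ij,x])/(EG - F^2)


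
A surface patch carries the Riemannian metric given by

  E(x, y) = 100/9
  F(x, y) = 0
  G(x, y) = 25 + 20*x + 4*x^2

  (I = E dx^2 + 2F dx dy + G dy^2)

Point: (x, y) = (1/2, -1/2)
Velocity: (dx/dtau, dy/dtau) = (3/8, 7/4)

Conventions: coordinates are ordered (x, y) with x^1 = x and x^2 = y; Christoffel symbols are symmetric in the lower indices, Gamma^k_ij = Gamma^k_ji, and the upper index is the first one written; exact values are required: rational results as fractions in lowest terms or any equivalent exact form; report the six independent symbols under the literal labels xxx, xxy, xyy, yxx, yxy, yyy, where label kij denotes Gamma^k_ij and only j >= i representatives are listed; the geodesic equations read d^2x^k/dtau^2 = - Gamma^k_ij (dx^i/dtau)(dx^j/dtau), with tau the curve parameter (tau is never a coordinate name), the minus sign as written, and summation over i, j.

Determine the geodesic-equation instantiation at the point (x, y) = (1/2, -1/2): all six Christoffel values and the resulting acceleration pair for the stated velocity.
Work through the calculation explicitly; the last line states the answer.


E = 100/9, F = 0, G = 36 at the point
E_x = 0, E_y = 0, F_x = 0, F_y = 0, G_x = 24, G_y = 0
EG - F^2 = 400;  g^inv = (1/400) * [[36, 0], [0, 100/9]]
first-kind symbols [ij,l] = (1/2)(d_i g_jl + d_j g_il - d_l g_ij): [xx,x] = E_x/2 = 0, [xx,y] = F_x - E_y/2 = 0, [xy,x] = E_y/2 = 0, [xy,y] = G_x/2 = 12, [yy,x] = F_y - G_x/2 = -12, [yy,y] = G_y/2 = 0
Gamma^x_ij = (G*[ij,x] - F*[ij,y])/(EG - F^2), Gamma^y_ij = (E*[ij,y] - F*[ij,x])/(EG - F^2)
Gamma_xxx = 0, Gamma_xxy = 0, Gamma_xyy = -27/25, Gamma_yxx = 0, Gamma_yxy = 1/3, Gamma_yyy = 0
d^2x/dtau^2 = -(Gamma_xxx*(3/8)^2 + 2*Gamma_xxy*(3/8)*(7/4) + Gamma_xyy*(7/4)^2) = 1323/400
d^2y/dtau^2 = -(Gamma_yxx*(3/8)^2 + 2*Gamma_yxy*(3/8)*(7/4) + Gamma_yyy*(7/4)^2) = -7/16

Answer: Gamma_xxx = 0, Gamma_xxy = 0, Gamma_xyy = -27/25, Gamma_yxx = 0, Gamma_yxy = 1/3, Gamma_yyy = 0; accelerations (d^2x/dtau^2, d^2y/dtau^2) = (1323/400, -7/16)


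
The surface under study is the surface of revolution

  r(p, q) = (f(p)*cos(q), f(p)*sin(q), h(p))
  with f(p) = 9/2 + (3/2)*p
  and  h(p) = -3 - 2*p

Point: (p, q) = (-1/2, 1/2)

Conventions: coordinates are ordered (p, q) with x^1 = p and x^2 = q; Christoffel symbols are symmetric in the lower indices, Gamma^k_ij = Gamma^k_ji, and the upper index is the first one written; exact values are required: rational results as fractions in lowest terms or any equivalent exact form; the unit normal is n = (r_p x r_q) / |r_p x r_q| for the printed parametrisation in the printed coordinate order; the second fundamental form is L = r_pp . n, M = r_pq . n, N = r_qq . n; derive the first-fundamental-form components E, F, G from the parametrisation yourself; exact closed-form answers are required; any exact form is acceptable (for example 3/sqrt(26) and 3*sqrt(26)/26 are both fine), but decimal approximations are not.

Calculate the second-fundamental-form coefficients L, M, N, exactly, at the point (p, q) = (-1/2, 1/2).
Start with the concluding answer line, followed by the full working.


Answer: L = 0, M = 0, N = -3

f = 15/4, f' = 3/2, f'' = 0, h' = -2, h'' = 0
E = 25/4, F = 0, G = 225/16; answer radicand W^2 = 25/4
unnormalised second-form numerators: l = 0, m = 0, n = -15/2; L = l/sqrt(25/4), and similarly M = m/sqrt(W^2), N = n/sqrt(W^2)


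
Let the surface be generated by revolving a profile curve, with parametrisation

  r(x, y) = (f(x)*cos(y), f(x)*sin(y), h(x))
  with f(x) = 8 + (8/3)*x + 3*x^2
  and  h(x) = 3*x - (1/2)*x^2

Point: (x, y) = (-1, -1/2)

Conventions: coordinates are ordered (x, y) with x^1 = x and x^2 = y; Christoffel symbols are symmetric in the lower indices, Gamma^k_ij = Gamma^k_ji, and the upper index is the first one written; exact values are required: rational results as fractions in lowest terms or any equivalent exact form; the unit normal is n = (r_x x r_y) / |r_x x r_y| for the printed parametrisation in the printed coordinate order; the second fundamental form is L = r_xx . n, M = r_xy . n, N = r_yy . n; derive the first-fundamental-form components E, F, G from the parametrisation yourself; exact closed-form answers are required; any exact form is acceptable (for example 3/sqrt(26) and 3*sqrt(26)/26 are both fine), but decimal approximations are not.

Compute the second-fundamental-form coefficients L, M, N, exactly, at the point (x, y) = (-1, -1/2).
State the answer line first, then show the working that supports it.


Answer: L = -31*sqrt(61)/61, M = 0, N = 50*sqrt(61)/61

f = 25/3, f' = -10/3, f'' = 6, h' = 4, h'' = -1
E = 244/9, F = 0, G = 625/9; answer radicand W^2 = 244/9
unnormalised second-form numerators: l = -62/3, m = 0, n = 100/3; L = l/sqrt(244/9), and similarly M = m/sqrt(W^2), N = n/sqrt(W^2)


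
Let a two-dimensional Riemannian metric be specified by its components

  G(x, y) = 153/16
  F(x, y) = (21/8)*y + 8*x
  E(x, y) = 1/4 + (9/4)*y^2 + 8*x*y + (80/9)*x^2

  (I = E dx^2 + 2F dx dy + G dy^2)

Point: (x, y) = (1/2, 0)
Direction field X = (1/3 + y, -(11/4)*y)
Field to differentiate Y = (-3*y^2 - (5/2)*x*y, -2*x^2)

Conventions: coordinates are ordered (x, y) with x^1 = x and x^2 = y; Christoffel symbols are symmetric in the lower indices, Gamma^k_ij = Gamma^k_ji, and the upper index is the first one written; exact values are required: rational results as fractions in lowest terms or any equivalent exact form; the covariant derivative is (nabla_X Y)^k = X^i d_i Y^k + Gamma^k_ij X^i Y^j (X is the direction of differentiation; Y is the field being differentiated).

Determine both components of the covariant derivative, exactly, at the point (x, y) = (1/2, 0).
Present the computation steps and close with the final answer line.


E = 89/36, F = 4, G = 153/16 at the point
E_x = 80/9, E_y = 4, F_x = 8, F_y = 21/8, G_x = 0, G_y = 0
EG - F^2 = 489/64;  g^inv = (64/489) * [[153/16, -4], [-4, 89/36]]
first-kind symbols [ij,l] = (1/2)(d_i g_jl + d_j g_il - d_l g_ij): [xx,x] = E_x/2 = 40/9, [xx,y] = F_x - E_y/2 = 6, [xy,x] = E_y/2 = 2, [xy,y] = G_x/2 = 0, [yy,x] = F_y - G_x/2 = 21/8, [yy,y] = G_y/2 = 0
Gamma^x_ij = (G*[ij,x] - F*[ij,y])/(EG - F^2), Gamma^y_ij = (E*[ij,y] - F*[ij,x])/(EG - F^2)
Gamma_xxx = 1184/489, Gamma_xxy = 408/163, Gamma_xyy = 1071/326, Gamma_yxx = -1696/4401, Gamma_yxy = -512/489, Gamma_yyy = -224/163
X = (1/3, 0), Y = (0, -1/2) at the point

Answer: (nabla_X Y)^x = -68/163, (nabla_X Y)^y = -722/1467


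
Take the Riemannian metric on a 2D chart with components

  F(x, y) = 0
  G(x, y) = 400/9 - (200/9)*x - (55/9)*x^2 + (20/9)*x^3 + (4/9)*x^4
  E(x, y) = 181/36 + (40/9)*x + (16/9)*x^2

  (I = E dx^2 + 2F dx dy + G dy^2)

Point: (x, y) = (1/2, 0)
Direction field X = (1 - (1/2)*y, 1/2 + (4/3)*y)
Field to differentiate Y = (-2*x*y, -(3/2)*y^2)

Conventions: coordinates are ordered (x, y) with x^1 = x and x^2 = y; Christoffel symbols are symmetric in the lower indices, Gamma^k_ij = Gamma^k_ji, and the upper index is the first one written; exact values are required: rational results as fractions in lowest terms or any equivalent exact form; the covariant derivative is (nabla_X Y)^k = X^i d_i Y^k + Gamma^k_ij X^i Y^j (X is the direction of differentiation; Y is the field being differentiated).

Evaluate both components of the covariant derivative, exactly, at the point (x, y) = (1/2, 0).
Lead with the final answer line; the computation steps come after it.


Answer: (nabla_X Y)^x = -1/2, (nabla_X Y)^y = 0

E = 277/36, F = 0, G = 289/9 at the point
E_x = 56/9, E_y = 0, F_x = 0, F_y = 0, G_x = -238/9, G_y = 0
EG - F^2 = 80053/324;  g^inv = (324/80053) * [[289/9, 0], [0, 277/36]]
first-kind symbols [ij,l] = (1/2)(d_i g_jl + d_j g_il - d_l g_ij): [xx,x] = E_x/2 = 28/9, [xx,y] = F_x - E_y/2 = 0, [xy,x] = E_y/2 = 0, [xy,y] = G_x/2 = -119/9, [yy,x] = F_y - G_x/2 = 119/9, [yy,y] = G_y/2 = 0
Gamma^x_ij = (G*[ij,x] - F*[ij,y])/(EG - F^2), Gamma^y_ij = (E*[ij,y] - F*[ij,x])/(EG - F^2)
Gamma_xxx = 112/277, Gamma_xxy = 0, Gamma_xyy = 476/277, Gamma_yxx = 0, Gamma_yxy = -7/17, Gamma_yyy = 0
X = (1, 1/2), Y = (0, 0) at the point


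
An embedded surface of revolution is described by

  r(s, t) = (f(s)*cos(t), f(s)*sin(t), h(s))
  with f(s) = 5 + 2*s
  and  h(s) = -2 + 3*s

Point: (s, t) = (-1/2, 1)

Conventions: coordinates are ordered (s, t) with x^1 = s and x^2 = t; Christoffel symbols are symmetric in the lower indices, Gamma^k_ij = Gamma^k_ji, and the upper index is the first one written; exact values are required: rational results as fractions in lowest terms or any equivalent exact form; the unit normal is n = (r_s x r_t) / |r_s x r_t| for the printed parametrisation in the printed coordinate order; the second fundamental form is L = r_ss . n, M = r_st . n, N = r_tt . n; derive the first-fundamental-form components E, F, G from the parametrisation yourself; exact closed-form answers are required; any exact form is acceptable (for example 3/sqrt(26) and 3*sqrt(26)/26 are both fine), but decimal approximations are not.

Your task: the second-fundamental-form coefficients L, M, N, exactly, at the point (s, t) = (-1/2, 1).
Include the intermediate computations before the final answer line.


f = 4, f' = 2, f'' = 0, h' = 3, h'' = 0
E = 13, F = 0, G = 16; answer radicand W^2 = 13
unnormalised second-form numerators: l = 0, m = 0, n = 12; L = l/sqrt(13), and similarly M = m/sqrt(W^2), N = n/sqrt(W^2)

Answer: L = 0, M = 0, N = 12*sqrt(13)/13


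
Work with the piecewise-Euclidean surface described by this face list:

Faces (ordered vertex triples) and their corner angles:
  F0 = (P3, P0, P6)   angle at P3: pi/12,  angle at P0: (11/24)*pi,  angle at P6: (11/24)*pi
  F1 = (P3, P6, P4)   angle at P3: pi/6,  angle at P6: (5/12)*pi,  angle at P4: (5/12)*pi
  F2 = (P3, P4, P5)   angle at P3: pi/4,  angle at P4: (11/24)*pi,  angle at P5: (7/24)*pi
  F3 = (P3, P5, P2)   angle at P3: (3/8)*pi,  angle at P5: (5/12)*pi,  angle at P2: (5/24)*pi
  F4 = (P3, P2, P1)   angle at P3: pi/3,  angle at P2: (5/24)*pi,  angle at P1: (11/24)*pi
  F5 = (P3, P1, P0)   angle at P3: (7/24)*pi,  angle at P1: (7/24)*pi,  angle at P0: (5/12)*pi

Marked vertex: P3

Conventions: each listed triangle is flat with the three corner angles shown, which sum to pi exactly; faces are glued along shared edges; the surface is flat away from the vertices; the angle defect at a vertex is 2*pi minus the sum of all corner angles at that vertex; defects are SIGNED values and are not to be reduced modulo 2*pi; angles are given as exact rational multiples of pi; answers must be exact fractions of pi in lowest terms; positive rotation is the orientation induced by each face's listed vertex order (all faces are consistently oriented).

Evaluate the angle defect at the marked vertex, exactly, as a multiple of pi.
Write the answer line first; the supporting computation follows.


Answer: defect(P3) = pi/2

Sum of corner angles at P3: (3/2)*pi
defect = 2*pi - (3/2)*pi


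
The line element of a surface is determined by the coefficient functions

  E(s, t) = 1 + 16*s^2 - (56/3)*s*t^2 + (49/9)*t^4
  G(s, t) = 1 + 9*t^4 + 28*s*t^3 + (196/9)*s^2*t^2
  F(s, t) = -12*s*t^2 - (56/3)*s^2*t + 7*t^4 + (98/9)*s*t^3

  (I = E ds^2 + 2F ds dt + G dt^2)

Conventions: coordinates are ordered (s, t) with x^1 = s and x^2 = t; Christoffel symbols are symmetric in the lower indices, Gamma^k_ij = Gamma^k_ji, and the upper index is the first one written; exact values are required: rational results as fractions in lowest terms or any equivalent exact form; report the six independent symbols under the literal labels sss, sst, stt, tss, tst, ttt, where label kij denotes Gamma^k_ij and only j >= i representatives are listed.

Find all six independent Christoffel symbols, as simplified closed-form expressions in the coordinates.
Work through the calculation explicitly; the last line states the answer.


E = 1 + 16*s^2 - (56/3)*s*t^2 + (49/9)*t^4; F = -12*s*t^2 - (56/3)*s^2*t + 7*t^4 + (98/9)*s*t^3; G = 1 + 9*t^4 + 28*s*t^3 + (196/9)*s^2*t^2
Gamma^k_ij = (1/2) g^{kl} (d_i g_jl + d_j g_il - d_l g_ij), with g^inv = (1/(EG-F^2)) [[G, -F], [-F, E]]
first partials: E_s = 32*s - (56/3)*t^2, E_t = -(112/3)*s*t + (196/9)*t^3, F_s = -12*t^2 - (112/3)*s*t + (98/9)*t^3, F_t = -24*s*t - (56/3)*s^2 + 28*t^3 + (98/3)*s*t^2, G_s = 28*t^3 + (392/9)*s*t^2, G_t = 36*t^3 + 84*s*t^2 + (392/9)*s^2*t
D = EG - F^2 = 1 + 16*s^2 - (56/3)*s*t^2 + (130/9)*t^4 + 28*s*t^3 + (196/9)*s^2*t^2
expanded: Gamma^s_ss = (G E_s - 2F F_s + F E_t)/(2D), Gamma^s_st = (G E_t - F G_s)/(2D), Gamma^s_tt = (2G F_t - G G_s - F G_t)/(2D), Gamma^t_ss = (2E F_s - E E_t - F E_s)/(2D), Gamma^t_st = (E G_s - F E_t)/(2D), Gamma^t_tt = (E G_t - 2F F_t + F G_s)/(2D); substitute and cancel common factors

Answer: Gamma_sss = (144*s - 84*t^2)/(196*s^2*t^2 + 144*s^2 + 252*s*t^3 - 168*s*t^2 + 130*t^4 + 9), Gamma_sst = (-168*s*t + 98*t^3)/(196*s^2*t^2 + 144*s^2 + 252*s*t^3 - 168*s*t^2 + 130*t^4 + 9), Gamma_stt = (-168*s^2 + 98*s*t^2 - 216*s*t + 126*t^3)/(196*s^2*t^2 + 144*s^2 + 252*s*t^3 - 168*s*t^2 + 130*t^4 + 9), Gamma_tss = (-168*s*t - 108*t^2)/(196*s^2*t^2 + 144*s^2 + 252*s*t^3 - 168*s*t^2 + 130*t^4 + 9), Gamma_tst = (196*s*t^2 + 126*t^3)/(196*s^2*t^2 + 144*s^2 + 252*s*t^3 - 168*s*t^2 + 130*t^4 + 9), Gamma_ttt = (196*s^2*t + 378*s*t^2 + 162*t^3)/(196*s^2*t^2 + 144*s^2 + 252*s*t^3 - 168*s*t^2 + 130*t^4 + 9)


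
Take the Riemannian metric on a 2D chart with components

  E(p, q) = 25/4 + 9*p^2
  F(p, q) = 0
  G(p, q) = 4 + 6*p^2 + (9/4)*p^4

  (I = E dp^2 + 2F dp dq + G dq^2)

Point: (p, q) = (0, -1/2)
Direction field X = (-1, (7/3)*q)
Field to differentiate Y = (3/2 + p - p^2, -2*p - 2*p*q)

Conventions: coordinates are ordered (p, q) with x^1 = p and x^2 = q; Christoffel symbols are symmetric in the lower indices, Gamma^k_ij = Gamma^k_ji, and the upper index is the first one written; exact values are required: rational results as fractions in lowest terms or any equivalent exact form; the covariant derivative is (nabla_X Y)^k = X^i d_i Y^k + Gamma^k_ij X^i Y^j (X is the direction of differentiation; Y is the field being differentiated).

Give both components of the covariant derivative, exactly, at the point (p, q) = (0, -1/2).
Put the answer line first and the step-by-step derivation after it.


Answer: (nabla_X Y)^p = -1, (nabla_X Y)^q = 1

E = 25/4, F = 0, G = 4 at the point
E_p = 0, E_q = 0, F_p = 0, F_q = 0, G_p = 0, G_q = 0
EG - F^2 = 25;  g^inv = (1/25) * [[4, 0], [0, 25/4]]
first-kind symbols [ij,l] = (1/2)(d_i g_jl + d_j g_il - d_l g_ij): [pp,p] = E_p/2 = 0, [pp,q] = F_p - E_q/2 = 0, [pq,p] = E_q/2 = 0, [pq,q] = G_p/2 = 0, [qq,p] = F_q - G_p/2 = 0, [qq,q] = G_q/2 = 0
Gamma^p_ij = (G*[ij,p] - F*[ij,q])/(EG - F^2), Gamma^q_ij = (E*[ij,q] - F*[ij,p])/(EG - F^2)
Gamma_ppp = 0, Gamma_ppq = 0, Gamma_pqq = 0, Gamma_qpp = 0, Gamma_qpq = 0, Gamma_qqq = 0
X = (-1, -7/6), Y = (3/2, 0) at the point


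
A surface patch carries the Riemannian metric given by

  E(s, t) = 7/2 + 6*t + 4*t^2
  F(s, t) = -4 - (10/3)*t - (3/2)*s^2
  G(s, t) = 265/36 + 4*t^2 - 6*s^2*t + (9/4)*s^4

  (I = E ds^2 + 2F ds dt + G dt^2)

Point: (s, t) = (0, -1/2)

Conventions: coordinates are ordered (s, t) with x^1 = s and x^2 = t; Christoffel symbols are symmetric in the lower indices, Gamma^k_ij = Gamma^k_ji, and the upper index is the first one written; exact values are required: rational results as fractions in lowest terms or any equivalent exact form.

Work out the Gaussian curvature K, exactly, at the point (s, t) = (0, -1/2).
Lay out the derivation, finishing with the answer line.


E = 3/2, F = -7/3, G = 301/36, EG - F^2 = 511/72 at the point
E_s = 0, E_t = 2, F_s = 0, F_t = -10/3, G_s = 0, G_t = -4
E_tt = 8, F_st = 0, G_ss = 6
Brioschi: K = (det M1 - det M2) / (EG - F^2)^2 with the standard first/second-derivative matrices M1, M2.
M1 = [[-E_tt/2 + F_st - G_ss/2, E_s/2, F_s - E_t/2], [F_t - G_s/2, E, F], [G_t/2, F, G]] = [[-7, 0, -1], [-10/3, 3/2, -7/3], [-2, -7/3, 301/36]]; det M1 = -1451/24
M2 = [[0, E_t/2, G_s/2], [E_t/2, E, F], [G_s/2, F, G]] = [[0, 1, 0], [1, 3/2, -7/3], [0, -7/3, 301/36]]; det M2 = -301/36
det M1 - det M2 = -3751/72; K = -3751/72 / (511/72)^2 = -270072/261121

Answer: K = -270072/261121


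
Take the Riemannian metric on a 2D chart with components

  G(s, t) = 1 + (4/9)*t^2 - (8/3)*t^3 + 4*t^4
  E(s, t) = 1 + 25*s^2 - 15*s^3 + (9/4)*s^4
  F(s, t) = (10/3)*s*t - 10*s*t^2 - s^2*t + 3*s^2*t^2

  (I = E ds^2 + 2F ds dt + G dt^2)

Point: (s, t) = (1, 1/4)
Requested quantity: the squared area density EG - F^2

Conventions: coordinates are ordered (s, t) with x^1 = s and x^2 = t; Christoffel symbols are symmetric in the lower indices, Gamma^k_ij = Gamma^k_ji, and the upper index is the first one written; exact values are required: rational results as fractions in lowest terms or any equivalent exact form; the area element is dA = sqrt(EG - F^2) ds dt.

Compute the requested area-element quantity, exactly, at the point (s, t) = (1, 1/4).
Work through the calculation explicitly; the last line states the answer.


E = 53/4, F = 7/48, G = 577/576; EG - F^2 = 7633/576

Answer: EG - F^2 = 7633/576


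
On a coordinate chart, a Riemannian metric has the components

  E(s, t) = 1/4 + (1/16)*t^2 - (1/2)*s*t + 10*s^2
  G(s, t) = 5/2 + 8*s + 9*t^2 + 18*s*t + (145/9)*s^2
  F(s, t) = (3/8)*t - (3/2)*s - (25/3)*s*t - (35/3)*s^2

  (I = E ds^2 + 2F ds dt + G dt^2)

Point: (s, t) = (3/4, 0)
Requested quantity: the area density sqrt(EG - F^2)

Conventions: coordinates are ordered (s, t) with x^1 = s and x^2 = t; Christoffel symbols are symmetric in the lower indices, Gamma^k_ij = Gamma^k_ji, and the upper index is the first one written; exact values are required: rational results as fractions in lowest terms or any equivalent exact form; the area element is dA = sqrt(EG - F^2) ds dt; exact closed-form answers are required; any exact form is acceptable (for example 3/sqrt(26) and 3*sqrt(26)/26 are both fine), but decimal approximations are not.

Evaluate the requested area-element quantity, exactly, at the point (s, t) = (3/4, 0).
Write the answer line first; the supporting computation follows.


Answer: sqrt(EG - F^2) = sqrt(11285)/16

E = 47/8, F = -123/16, G = 281/16; EG - F^2 = 11285/256


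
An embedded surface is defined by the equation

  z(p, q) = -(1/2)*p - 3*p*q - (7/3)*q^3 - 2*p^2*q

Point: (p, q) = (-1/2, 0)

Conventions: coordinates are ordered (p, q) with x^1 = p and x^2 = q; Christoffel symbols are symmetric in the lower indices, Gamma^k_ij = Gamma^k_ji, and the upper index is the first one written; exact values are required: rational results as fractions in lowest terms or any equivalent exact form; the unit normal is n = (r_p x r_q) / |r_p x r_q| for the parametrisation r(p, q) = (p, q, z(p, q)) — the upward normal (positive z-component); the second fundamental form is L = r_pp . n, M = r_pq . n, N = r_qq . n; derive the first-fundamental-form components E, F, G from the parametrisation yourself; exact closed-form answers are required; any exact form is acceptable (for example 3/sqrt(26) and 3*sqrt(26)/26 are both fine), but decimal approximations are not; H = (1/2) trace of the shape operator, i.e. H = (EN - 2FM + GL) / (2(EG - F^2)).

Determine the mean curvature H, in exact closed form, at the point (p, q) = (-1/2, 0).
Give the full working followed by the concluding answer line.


z_p = -1/2, z_q = 1, z_pp = 0, z_pq = -1, z_qq = 0
E = 5/4, F = -1/2, G = 2; answer radicand W^2 = 9/4
unnormalised second-form numerators: l = 0, m = -1, n = 0; L = l/sqrt(9/4), and similarly M = m/sqrt(W^2), N = n/sqrt(W^2)
H = (E*n - 2*F*m + G*l) / (2*(EG - F^2)*sqrt(W^2)); E*n - 2*F*m + G*l = -1, EG - F^2 = 9/4, so H = (-2/9)/sqrt(9/4)

Answer: H = -4/27


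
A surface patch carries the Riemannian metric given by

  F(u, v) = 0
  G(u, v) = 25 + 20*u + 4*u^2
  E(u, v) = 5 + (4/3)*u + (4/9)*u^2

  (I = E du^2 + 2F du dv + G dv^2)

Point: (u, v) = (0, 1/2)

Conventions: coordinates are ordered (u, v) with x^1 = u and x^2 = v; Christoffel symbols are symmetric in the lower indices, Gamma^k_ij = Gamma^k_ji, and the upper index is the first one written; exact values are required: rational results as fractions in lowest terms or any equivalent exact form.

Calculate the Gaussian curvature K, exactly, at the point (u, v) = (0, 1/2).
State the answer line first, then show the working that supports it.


Answer: K = 4/375

E = 5, F = 0, G = 25, EG - F^2 = 125 at the point
E_u = 4/3, E_v = 0, F_u = 0, F_v = 0, G_u = 20, G_v = 0
E_vv = 0, F_uv = 0, G_uu = 8
By Brioschi, K is (det M1 - det M2) divided by (EG - F^2) squared.
M1 = [[-E_vv/2 + F_uv - G_uu/2, E_u/2, F_u - E_v/2], [F_v - G_u/2, E, F], [G_v/2, F, G]] = [[-4, 2/3, 0], [-10, 5, 0], [0, 0, 25]]; det M1 = -1000/3
M2 = [[0, E_v/2, G_u/2], [E_v/2, E, F], [G_u/2, F, G]] = [[0, 0, 10], [0, 5, 0], [10, 0, 25]]; det M2 = -500
det M1 - det M2 = 500/3; K = 500/3 / (125)^2 = 4/375


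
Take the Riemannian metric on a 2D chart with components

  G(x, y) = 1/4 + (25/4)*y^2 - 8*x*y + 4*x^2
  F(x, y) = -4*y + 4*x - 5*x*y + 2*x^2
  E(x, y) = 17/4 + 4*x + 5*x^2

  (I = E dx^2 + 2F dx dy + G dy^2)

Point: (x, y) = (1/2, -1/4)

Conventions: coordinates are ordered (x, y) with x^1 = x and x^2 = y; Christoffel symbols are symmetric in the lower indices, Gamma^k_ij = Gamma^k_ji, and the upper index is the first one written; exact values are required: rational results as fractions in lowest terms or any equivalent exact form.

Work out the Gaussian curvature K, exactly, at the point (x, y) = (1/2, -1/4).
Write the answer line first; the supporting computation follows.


Answer: K = -6784/42483

E = 15/2, F = 33/8, G = 169/64, EG - F^2 = 357/128 at the point
E_x = 9, E_y = 0, F_x = 29/4, F_y = -13/2, G_x = 6, G_y = -57/8
E_yy = 0, F_xy = -5, G_xx = 8
Using the Brioschi determinant formula for K from the metric derivatives:
M1 = [[-E_yy/2 + F_xy - G_xx/2, E_x/2, F_x - E_y/2], [F_y - G_x/2, E, F], [G_y/2, F, G]] = [[-9, 9/2, 29/4], [-19/2, 15/2, 33/8], [-57/16, 33/8, 169/64]]; det M1 = -8799/128
M2 = [[0, E_y/2, G_x/2], [E_y/2, E, F], [G_x/2, F, G]] = [[0, 0, 3], [0, 15/2, 33/8], [3, 33/8, 169/64]]; det M2 = -135/2
det M1 - det M2 = -159/128; K = -159/128 / (357/128)^2 = -6784/42483


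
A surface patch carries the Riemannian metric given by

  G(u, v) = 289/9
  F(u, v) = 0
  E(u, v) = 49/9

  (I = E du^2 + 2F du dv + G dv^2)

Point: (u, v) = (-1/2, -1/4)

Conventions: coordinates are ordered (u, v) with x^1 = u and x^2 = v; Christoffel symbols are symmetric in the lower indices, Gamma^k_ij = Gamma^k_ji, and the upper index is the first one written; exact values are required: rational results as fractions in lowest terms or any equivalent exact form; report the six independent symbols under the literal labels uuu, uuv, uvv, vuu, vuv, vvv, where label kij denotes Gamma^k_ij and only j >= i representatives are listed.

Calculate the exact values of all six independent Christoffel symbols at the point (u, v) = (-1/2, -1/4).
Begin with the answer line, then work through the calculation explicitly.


Answer: Gamma_uuu = 0, Gamma_uuv = 0, Gamma_uvv = 0, Gamma_vuu = 0, Gamma_vuv = 0, Gamma_vvv = 0

E = 49/9, F = 0, G = 289/9 at the point
E_u = 0, E_v = 0, F_u = 0, F_v = 0, G_u = 0, G_v = 0
EG - F^2 = 14161/81;  g^inv = (81/14161) * [[289/9, 0], [0, 49/9]]
first-kind symbols [ij,l] = (1/2)(d_i g_jl + d_j g_il - d_l g_ij): [uu,u] = E_u/2 = 0, [uu,v] = F_u - E_v/2 = 0, [uv,u] = E_v/2 = 0, [uv,v] = G_u/2 = 0, [vv,u] = F_v - G_u/2 = 0, [vv,v] = G_v/2 = 0
Gamma^u_ij = (G*[ij,u] - F*[ij,v])/(EG - F^2), Gamma^v_ij = (E*[ij,v] - F*[ij,u])/(EG - F^2)


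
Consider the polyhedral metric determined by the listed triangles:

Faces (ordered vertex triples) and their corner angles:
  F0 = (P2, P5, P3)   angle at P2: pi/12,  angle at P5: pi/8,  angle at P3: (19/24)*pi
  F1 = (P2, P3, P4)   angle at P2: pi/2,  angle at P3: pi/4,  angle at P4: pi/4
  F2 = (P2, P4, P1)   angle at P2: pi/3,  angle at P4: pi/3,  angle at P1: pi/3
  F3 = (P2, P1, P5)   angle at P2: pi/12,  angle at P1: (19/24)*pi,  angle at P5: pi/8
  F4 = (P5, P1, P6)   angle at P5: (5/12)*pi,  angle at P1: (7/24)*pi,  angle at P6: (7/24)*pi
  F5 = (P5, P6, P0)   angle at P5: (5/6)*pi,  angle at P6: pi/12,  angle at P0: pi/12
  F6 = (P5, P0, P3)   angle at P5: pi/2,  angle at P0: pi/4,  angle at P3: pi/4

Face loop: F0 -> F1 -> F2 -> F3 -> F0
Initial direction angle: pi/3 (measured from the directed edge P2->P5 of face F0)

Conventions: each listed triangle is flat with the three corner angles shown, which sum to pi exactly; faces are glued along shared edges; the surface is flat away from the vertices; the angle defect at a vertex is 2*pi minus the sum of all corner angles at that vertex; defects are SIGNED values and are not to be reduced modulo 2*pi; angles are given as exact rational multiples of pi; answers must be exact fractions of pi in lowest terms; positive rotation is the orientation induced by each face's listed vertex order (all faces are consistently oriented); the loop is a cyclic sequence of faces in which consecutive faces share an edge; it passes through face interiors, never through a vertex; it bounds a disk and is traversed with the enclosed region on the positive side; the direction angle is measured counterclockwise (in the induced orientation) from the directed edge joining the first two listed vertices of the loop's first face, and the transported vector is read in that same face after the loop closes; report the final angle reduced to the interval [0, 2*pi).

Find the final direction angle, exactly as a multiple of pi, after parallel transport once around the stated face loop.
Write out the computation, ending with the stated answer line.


enclosed vertex P2: corner angles sum to pi, defect = 2*pi - pi = pi
the rotation equals the total enclosed defect, so the final angle is initial + defects (mod 2*pi)
final angle = pi/3 + pi = (4/3)*pi (mod 2*pi)

Answer: final direction angle = (4/3)*pi


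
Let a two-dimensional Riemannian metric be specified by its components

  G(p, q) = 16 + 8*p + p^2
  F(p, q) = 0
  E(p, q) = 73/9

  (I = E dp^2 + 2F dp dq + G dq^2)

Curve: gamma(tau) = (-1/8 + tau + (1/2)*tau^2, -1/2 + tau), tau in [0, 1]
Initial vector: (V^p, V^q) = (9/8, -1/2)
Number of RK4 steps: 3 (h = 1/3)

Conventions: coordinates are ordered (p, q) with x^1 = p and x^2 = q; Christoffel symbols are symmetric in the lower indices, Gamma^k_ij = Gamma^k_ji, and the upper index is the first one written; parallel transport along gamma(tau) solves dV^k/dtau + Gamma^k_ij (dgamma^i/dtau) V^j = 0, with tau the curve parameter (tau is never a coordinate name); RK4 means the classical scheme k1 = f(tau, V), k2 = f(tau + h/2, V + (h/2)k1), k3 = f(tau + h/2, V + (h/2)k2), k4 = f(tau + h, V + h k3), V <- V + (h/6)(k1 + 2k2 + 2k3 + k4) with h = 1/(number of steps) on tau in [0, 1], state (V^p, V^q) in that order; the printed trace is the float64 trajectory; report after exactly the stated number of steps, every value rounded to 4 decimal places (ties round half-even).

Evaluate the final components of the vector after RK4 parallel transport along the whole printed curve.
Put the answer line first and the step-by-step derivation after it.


Answer: V^p = 0.8224, V^q = -0.5435

gamma'(tau) = (1 + tau, 1); f(tau, V)^k = -Gamma^k_ij(gamma(tau)) gamma'^i(tau) V^j; h = 1/3; intermediate values shown to 6 dp
curve data and Christoffel symbols at the stage parameters:
  tau = 0.000000: gamma = (-0.125000, -0.500000), gamma' = (1.000000, 1.000000); Gamma_ppp = 0.000000, Gamma_ppq = 0.000000, Gamma_pqq = -0.477740, Gamma_qpp = 0.000000, Gamma_qpq = 0.258065, Gamma_qqq = 0.000000
  tau = 0.166667: gamma = (0.055556, -0.333333), gamma' = (1.166667, 1.000000); Gamma_ppp = 0.000000, Gamma_ppq = 0.000000, Gamma_pqq = -0.500000, Gamma_qpp = 0.000000, Gamma_qpq = 0.246575, Gamma_qqq = 0.000000
  tau = 0.333333: gamma = (0.263889, -0.166667), gamma' = (1.333333, 1.000000); Gamma_ppp = 0.000000, Gamma_ppq = 0.000000, Gamma_pqq = -0.525685, Gamma_qpp = 0.000000, Gamma_qpq = 0.234528, Gamma_qqq = 0.000000
  tau = 0.500000: gamma = (0.500000, 0.000000), gamma' = (1.500000, 1.000000); Gamma_ppp = 0.000000, Gamma_ppq = 0.000000, Gamma_pqq = -0.554795, Gamma_qpp = 0.000000, Gamma_qpq = 0.222222, Gamma_qqq = 0.000000
  tau = 0.666667: gamma = (0.763889, 0.166667), gamma' = (1.666667, 1.000000); Gamma_ppp = 0.000000, Gamma_ppq = 0.000000, Gamma_pqq = -0.587329, Gamma_qpp = 0.000000, Gamma_qpq = 0.209913, Gamma_qqq = 0.000000
  tau = 0.833333: gamma = (1.055556, 0.333333), gamma' = (1.833333, 1.000000); Gamma_ppp = 0.000000, Gamma_ppq = 0.000000, Gamma_pqq = -0.623288, Gamma_qpp = 0.000000, Gamma_qpq = 0.197802, Gamma_qqq = 0.000000
  tau = 1.000000: gamma = (1.375000, 0.500000), gamma' = (2.000000, 1.000000); Gamma_ppp = 0.000000, Gamma_ppq = 0.000000, Gamma_pqq = -0.662671, Gamma_qpp = 0.000000, Gamma_qpq = 0.186047, Gamma_qqq = 0.000000
step 0: V^p = 1.1250, V^q = -0.5000
step 1: k1 = (-0.238870, -0.161290), k2 = (-0.263441, -0.116012), k3 = (-0.259668, -0.117173), k4 = (-0.283375, -0.074979); V <- V + (h/6)(k1 + 2k2 + 2k3 + k4): V^p = 1.0379, V^q = -0.5390
step 2: k1 = (-0.283363, -0.074849), k2 = (-0.305975, -0.036305), k3 = (-0.302411, -0.037608), k4 = (-0.323954, -0.003731); V <- V + (h/6)(k1 + 2k2 + 2k3 + k4): V^p = 0.9365, V^q = -0.5516
step 3: k1 = (-0.323979, -0.003604), k2 = (-0.344188, 0.025687), k3 = (-0.341146, 0.024583), k4 = (-0.360108, 0.049122); V <- V + (h/6)(k1 + 2k2 + 2k3 + k4): V^p = 0.8224, V^q = -0.5435
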